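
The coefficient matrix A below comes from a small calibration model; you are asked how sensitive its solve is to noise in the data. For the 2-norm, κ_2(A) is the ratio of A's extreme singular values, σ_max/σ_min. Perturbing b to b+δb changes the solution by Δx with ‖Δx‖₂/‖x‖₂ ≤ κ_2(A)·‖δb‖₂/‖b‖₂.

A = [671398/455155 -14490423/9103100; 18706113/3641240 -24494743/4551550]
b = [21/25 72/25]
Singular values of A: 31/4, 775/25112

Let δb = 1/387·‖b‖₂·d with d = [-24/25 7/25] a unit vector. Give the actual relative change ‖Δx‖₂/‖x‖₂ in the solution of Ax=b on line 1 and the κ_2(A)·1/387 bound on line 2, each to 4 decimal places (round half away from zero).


from the listed singular values, σ₁ = 31/4, σ_n = 775/25112
κ_2(A) = (31/4) / (775/25112) = 251.1200
κ_2(A)·‖δb‖/‖b‖ = 0.6489
solve Ax = b  →  x = [0.2670 -0.2803]
‖b‖₂ = 3.0000 and ‖x‖₂ = 0.3871
with δb = [-0.0074 0.0022], A·Δx = δb → ‖Δx‖ = 0.2512
realised ‖Δx‖/‖x‖ = 0.6489
realised/bound = 1 exactly: the bound is attained for this b and d

0.6489
0.6489


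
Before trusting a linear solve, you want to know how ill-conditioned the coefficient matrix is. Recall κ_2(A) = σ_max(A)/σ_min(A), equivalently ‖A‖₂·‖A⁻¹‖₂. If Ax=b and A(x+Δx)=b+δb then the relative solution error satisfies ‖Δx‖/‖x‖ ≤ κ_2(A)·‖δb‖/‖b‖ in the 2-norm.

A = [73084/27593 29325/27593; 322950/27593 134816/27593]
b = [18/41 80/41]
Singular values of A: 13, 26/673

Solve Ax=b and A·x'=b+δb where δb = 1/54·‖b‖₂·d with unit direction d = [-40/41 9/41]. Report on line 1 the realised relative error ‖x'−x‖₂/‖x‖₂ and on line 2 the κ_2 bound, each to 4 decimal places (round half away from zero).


largest singular value 13, smallest 26/673
κ = σ_max/σ_min = 13/(26/673) = 336.5000
worst-case relative error ≤ 336.5000 × 1/54 = 6.2315
solve Ax = b  →  x = [0.1420 0.0592]
‖b‖ = 2.0000, ‖x‖ = 0.1538
δb = ε·‖b‖·d = [-0.0361 0.0081]; solving A·Δx = δb gives ‖Δx‖ = 0.9587
relative error = 6.2315
realised/bound = 1 exactly: the bound is attained for this b and d

6.2315
6.2315


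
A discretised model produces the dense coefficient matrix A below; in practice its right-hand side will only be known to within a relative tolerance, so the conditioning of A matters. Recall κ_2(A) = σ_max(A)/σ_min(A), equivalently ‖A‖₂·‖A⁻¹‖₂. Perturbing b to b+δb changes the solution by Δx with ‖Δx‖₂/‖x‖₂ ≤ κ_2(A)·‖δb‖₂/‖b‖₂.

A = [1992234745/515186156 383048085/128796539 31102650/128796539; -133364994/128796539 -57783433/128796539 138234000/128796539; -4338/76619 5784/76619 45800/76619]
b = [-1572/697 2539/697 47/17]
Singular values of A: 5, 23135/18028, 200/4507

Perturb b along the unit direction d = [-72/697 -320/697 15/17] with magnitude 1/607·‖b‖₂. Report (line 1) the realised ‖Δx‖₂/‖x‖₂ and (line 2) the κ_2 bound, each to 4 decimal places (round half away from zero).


σ_max = 5, σ_min = 200/4507
κ_2(A) = 5 / (200/4507) = 112.6750
worst-case relative error ≤ 112.6750 × 1/607 = 0.1856
solve Ax = b  →  x = [12.3007 -17.4009 7.9877]
‖b‖ = 5.0990, ‖x‖ = 22.7575
with δb = [-0.0009 -0.0039 0.0074], A·Δx = δb → ‖Δx‖ = 0.1893
dividing the unrounded norms, ‖Δx‖/‖x‖ = 0.0083
realised/bound (from unrounded values) ≈ 0.0448

0.0083
0.1856


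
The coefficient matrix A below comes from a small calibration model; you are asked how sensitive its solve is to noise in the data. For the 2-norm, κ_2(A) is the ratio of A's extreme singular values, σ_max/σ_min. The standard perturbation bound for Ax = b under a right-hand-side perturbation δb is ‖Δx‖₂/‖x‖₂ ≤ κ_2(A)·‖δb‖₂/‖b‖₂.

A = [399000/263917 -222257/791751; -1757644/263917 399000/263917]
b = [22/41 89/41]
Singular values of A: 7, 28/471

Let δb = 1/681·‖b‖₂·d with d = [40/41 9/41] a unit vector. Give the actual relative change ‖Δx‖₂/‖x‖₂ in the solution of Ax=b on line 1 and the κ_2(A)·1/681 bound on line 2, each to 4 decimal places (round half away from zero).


from the listed singular values, σ₁ = 7, σ_n = 28/471
condition number: 7 ÷ (28/471) = 117.7500
perturbation bound = 117.7500·1/681 = 0.1729
solve Ax = b  →  x = [3.4138 16.4739]
‖b‖ = 2.2361, ‖x‖ = 16.8239
with δb = [0.0032 0.0007], A·Δx = δb → ‖Δx‖ = 0.0552
relative error = 0.0033
tightness: 0.0033 against a bound of 0.1729 (unrounded ratio ≈ 0.0190)

0.0033
0.1729


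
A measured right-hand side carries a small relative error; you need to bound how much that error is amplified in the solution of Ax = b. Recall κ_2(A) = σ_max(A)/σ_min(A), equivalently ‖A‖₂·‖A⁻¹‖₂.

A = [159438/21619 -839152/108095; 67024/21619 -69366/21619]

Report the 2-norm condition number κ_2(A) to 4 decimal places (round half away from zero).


332.6000

form AᵀA = [176998180/2765569 -929222784/13827845; -929222784/13827845 4878503716/69139225] with trace 9303458216/69139225 and determinant 11316496/69139225
char-poly roots: 3364/25 and 3364/2765569
σ_max=√(3364/25)=(58/5), σ_min=√(3364/2765569)=(58/1663) → κ = 332.6000


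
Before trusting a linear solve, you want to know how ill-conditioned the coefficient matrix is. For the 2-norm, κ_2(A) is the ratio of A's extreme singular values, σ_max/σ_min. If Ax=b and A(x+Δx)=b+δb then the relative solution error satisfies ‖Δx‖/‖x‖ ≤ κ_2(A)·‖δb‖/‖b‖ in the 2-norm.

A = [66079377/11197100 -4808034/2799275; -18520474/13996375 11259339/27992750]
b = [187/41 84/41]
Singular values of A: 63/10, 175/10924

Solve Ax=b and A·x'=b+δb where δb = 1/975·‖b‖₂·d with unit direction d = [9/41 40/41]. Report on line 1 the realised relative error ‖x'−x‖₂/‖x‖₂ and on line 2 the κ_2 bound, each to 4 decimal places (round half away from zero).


from the listed singular values, σ₁ = 63/10, σ_n = 175/10924
condition number: (63/10) ÷ (175/10924) = 393.2640
perturbation bound = 393.2640·1/975 = 0.4033
solve Ax = b  →  x = [53.0447 179.6001]
‖b‖₂ = 5.0000 and ‖x‖₂ = 187.2696
δb = ε·‖b‖·d = [0.0011 0.0050]; solving A·Δx = δb gives ‖Δx‖ = 0.3201
dividing the unrounded norms, ‖Δx‖/‖x‖ = 0.0017
tightness: 0.0017 against a bound of 0.4033 (unrounded ratio ≈ 0.0042)

0.0017
0.4033


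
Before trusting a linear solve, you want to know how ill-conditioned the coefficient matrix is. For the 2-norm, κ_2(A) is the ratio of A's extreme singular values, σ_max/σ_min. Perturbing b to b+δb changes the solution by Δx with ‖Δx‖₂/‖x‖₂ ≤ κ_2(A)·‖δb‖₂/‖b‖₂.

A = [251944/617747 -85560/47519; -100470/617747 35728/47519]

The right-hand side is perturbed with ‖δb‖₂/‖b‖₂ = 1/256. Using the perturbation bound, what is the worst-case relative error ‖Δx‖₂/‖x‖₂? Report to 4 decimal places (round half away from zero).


1.1318

form AᵀA = [435325444/2258055361 -1934301600/2258055361; -1934301600/2258055361 8597003584/2258055361] with trace 5373188/1343281 and determinant 256/1343281
eigenvalues of AᵀA: λ = (tr ± √(tr²−4·det))/2 = 4, 64/1343281
κ = σ_max/σ_min = 2/(8/1159) = 289.7500
κ_2(A)·‖δb‖/‖b‖ = 1.1318


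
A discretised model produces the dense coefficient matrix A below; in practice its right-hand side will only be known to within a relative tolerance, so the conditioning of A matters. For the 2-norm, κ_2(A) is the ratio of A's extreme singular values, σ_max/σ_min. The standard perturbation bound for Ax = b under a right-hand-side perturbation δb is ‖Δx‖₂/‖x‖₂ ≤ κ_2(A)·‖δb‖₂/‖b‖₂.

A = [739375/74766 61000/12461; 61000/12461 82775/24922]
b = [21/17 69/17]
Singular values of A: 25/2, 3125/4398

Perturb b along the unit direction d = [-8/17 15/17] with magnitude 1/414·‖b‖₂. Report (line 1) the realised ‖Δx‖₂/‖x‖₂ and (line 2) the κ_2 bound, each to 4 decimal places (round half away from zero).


0.0034
0.0425

from the listed singular values, σ₁ = 25/2, σ_n = 3125/4398
κ_2(A) = (25/2) / (3125/4398) = 17.5920
worst-case relative error ≤ 17.5920 × 1/414 = 0.0425
solve Ax = b  →  x = [-1.7751 3.8383]
2-norm of b is 4.2426; of x, 4.2289
re-solving with b+δb shifts x by Δx of norm 0.0144
dividing the unrounded norms, ‖Δx‖/‖x‖ = 0.0034
tightness: 0.0034 against a bound of 0.0425 (unrounded ratio ≈ 0.0803)


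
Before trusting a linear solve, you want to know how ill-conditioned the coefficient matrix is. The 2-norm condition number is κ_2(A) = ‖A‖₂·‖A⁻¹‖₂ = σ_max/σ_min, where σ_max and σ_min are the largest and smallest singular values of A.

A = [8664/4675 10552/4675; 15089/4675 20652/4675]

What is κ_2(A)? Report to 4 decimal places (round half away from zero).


42.6250

AᵀA = [1047553/75625 1394604/75625; 1394604/75625 1861072/75625]; tr = 23269/605, det = 61504/75625
λ_max, λ_min = (23269/605 ± √13506391089/9150625)/2 = 961/25, 64/3025
so κ_2 = √((961/25) / (64/3025)) = 42.6250


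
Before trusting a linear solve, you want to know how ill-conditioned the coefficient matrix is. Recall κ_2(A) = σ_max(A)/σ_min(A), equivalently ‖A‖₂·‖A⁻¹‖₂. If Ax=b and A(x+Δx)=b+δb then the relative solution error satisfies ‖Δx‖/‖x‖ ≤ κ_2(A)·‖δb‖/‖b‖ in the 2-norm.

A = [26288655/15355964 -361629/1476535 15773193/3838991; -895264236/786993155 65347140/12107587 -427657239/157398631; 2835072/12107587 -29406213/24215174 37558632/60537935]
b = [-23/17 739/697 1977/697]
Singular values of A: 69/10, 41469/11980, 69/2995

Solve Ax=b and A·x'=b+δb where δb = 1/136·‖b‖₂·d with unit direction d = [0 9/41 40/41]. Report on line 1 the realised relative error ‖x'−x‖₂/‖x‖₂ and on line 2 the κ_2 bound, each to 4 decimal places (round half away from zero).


0.0081
2.2022

from the listed singular values, σ₁ = 69/10, σ_n = 69/2995
κ_2(A) = (69/10) / (69/2995) = 299.5000
perturbation bound = 299.5000·1/136 = 2.2022
solve Ax = b  →  x = [-120.3196 -0.0943 49.7982]
‖b‖ = 3.3166, ‖x‖ = 130.2178
Δx = A⁻¹·δb where δb = 1/136·3.3166·d; ‖Δx‖ = 1.0585
dividing the unrounded norms, ‖Δx‖/‖x‖ = 0.0081
so the bound overstates the realised error by a factor of ≈ 270.9088 (computed from the unrounded values)


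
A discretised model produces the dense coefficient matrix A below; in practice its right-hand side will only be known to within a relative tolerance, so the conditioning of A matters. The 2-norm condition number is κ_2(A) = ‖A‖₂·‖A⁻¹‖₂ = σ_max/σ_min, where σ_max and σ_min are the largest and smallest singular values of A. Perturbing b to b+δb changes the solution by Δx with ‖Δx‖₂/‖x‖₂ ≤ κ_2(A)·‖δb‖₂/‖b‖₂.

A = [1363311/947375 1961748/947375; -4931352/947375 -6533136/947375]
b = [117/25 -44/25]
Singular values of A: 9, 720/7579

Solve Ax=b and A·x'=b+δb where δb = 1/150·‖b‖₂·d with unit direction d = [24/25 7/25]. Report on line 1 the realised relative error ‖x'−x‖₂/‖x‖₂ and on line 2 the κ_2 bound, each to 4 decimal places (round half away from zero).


0.0083
0.6316

from the listed singular values, σ₁ = 9, σ_n = 720/7579
κ_2(A) = 9 / (720/7579) = 94.7375
bound on ‖Δx‖/‖x‖: κ·ε = 94.7375·1/150 = 0.6316
solve Ax = b  →  x = [-33.4844 25.5300]
‖b‖₂ = 5.0000 and ‖x‖₂ = 42.1069
with δb = [0.0320 0.0093], A·Δx = δb → ‖Δx‖ = 0.3509
dividing the unrounded norms, ‖Δx‖/‖x‖ = 0.0083
realised/bound (from unrounded values) ≈ 0.0132


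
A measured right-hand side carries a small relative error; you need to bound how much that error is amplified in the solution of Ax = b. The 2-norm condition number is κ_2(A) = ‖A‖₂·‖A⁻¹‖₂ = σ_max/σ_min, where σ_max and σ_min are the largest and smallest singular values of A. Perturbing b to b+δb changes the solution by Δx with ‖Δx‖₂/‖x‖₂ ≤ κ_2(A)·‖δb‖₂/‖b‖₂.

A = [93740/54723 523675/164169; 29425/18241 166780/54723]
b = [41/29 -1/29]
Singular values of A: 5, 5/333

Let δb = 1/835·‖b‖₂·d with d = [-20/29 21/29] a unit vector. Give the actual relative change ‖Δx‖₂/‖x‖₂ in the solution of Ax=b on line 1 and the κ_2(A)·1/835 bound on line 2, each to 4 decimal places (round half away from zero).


largest singular value 5, smallest 5/333
κ = σ_max/σ_min = 5/(5/333) = 333.0000
perturbation bound = 333.0000·1/835 = 0.3988
solve Ax = b  →  x = [58.8588 -31.1647]
‖b‖ = 1.4142, ‖x‖ = 66.6003
Δx = A⁻¹·δb where δb = 1/835·1.4142·d; ‖Δx‖ = 0.1128
realised ‖Δx‖/‖x‖ = 0.0017
so the bound overstates the realised error by a factor of ≈ 235.4676 (computed from the unrounded values)

0.0017
0.3988


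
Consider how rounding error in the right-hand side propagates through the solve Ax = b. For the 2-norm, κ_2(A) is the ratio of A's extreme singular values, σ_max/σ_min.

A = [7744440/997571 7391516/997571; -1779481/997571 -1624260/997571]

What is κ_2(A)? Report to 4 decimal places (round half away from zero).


AᵀA = [37562702881/591997561 35772452100/591997561; 35772452100/591997561 34070630176/591997561]; tr = 85176377/703921, det = 234256/703921
solving λ² − 85176377/703921·λ + 234256/703921 = 0 gives λ = 121, 1936/703921
κ = σ_max/σ_min = 11/(44/839) = 209.7500

209.7500


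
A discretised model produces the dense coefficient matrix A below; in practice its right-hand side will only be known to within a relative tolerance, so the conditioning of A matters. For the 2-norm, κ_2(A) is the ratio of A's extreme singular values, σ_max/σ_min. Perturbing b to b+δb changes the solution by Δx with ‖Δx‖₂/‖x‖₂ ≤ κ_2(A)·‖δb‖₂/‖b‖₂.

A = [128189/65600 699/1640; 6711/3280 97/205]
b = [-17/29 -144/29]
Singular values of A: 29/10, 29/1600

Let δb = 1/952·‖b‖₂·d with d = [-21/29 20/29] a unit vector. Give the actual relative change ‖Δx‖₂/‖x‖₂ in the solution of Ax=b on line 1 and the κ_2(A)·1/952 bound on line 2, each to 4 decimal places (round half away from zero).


largest singular value 29/10, smallest 29/1600
condition number: (29/10) ÷ (29/1600) = 160.0000
worst-case relative error ≤ 160.0000 × 1/952 = 0.1681
solve Ax = b  →  x = [34.9874 -161.7830]
‖b‖ = 5.0000, ‖x‖ = 165.5230
δb = ε·‖b‖·d = [-0.0038 0.0036]; solving A·Δx = δb gives ‖Δx‖ = 0.2898
dividing the unrounded norms, ‖Δx‖/‖x‖ = 0.0018
realised/bound (from unrounded values) ≈ 0.0104

0.0018
0.1681


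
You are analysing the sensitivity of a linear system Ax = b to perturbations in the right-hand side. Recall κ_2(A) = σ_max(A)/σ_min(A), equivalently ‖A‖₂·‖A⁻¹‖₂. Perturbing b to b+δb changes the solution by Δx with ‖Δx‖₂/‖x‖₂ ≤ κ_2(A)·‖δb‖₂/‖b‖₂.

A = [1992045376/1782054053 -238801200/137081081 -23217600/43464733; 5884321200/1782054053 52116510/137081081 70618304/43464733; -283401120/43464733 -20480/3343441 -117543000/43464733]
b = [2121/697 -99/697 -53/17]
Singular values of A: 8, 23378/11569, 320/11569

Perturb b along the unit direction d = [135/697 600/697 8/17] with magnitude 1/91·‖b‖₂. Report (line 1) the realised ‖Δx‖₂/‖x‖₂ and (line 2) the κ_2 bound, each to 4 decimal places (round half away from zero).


σ_max = 8, σ_min = 320/11569
κ_2(A) = 8 / (320/11569) = 289.2250
κ_2(A)·‖δb‖/‖b‖ = 3.1783
solve Ax = b  →  x = [12.8840 15.7033 -29.9466]
‖b‖ = 4.3589, ‖x‖ = 36.1855
with δb = [0.0093 0.0412 0.0225], A·Δx = δb → ‖Δx‖ = 1.7317
realised ‖Δx‖/‖x‖ = 0.0479
realised/bound (from unrounded values) ≈ 0.0151

0.0479
3.1783


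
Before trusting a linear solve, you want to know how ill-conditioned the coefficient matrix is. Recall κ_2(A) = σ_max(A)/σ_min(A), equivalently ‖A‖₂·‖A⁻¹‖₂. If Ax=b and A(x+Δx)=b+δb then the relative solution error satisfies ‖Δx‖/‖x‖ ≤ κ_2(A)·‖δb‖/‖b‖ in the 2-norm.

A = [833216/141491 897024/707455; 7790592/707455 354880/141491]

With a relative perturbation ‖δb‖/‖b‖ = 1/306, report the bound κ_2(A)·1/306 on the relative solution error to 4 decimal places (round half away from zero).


0.6634

M = AᵀA = [270067634176/1731808225 12152733696/346361645; 12152733696/346361645 13678710784/1731808225]. tr(M)=33759232/206045, det(M)=16777216/25755625
solving λ² − 33759232/206045·λ + 16777216/25755625 = 0 gives λ = 4096/25, 4096/1030225
κ = σ_max/σ_min = (64/5)/(64/1015) = 203.0000
κ_2(A)·‖δb‖/‖b‖ = 0.6634


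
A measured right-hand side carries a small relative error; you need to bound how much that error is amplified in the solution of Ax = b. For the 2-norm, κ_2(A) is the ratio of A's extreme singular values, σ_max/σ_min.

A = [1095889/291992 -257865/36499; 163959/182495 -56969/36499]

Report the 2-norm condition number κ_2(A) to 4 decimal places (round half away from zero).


AᵀA = [109843601881/7375374400 -5147687637/184384360; -5147687637/184384360 241314274/4609609]; tr = 495946440281/7375374400, det = 70644025/295014976
solving λ² − 495946440281/7375374400·λ + 70644025/295014976 = 0 gives λ = 1681/25, 1050625/295014976
κ_2(A) = √(λ_max/λ_min) = √((1681/25) / (1050625/295014976)) = 137.4080

137.4080


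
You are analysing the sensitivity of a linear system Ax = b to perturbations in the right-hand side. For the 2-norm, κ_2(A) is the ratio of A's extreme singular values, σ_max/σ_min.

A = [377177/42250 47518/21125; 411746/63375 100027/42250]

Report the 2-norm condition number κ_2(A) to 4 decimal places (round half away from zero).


20.2800

form AᵀA = [78340059121/642622500 1899076144/53551875; 1899076144/53551875 761489681/71402500] with trace 68154773/514098 and determinant 174900625/4112784
solving λ² − 68154773/514098·λ + 174900625/4112784 = 0 gives λ = 529/4, 330625/1028196
κ_2(A) = √(λ_max/λ_min) = √((529/4) / (330625/1028196)) = 20.2800


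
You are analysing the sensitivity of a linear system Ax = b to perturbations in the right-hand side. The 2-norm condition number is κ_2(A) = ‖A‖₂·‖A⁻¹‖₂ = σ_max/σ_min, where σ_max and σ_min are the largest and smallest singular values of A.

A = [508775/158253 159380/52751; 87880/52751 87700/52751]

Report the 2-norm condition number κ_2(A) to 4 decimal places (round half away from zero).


80.2500

M = AᵀA = [1136187025/86657481 360587500/28885827; 360587500/28885827 114509600/9628609]. tr(M)=2576425/103041, det(M)=10000/103041
solving λ² − 2576425/103041·λ + 10000/103041 = 0 gives λ = 25, 400/103041
κ_2(A) = √(λ_max/λ_min) = √(25 / (400/103041)) = 80.2500


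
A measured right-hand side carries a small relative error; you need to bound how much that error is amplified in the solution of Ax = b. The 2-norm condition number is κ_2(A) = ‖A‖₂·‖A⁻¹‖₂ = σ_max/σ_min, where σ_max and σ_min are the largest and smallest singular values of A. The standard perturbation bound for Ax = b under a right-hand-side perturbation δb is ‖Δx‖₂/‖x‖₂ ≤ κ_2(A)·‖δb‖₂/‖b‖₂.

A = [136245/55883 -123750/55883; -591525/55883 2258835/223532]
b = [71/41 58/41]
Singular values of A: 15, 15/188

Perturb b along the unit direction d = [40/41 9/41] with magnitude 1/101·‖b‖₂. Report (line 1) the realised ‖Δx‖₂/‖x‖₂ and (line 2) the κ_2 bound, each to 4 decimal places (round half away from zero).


σ_max = 15, σ_min = 15/188
κ_2(A) = 15 / (15/188) = 188.0000
worst-case relative error ≤ 188.0000 × 1/101 = 1.8614
solve Ax = b  →  x = [17.2391 18.1977]
‖b‖ = 2.2361, ‖x‖ = 25.0668
re-solving with b+δb shifts x by Δx of norm 0.2775
relative error = 0.0111
realised/bound (from unrounded values) ≈ 0.0059

0.0111
1.8614


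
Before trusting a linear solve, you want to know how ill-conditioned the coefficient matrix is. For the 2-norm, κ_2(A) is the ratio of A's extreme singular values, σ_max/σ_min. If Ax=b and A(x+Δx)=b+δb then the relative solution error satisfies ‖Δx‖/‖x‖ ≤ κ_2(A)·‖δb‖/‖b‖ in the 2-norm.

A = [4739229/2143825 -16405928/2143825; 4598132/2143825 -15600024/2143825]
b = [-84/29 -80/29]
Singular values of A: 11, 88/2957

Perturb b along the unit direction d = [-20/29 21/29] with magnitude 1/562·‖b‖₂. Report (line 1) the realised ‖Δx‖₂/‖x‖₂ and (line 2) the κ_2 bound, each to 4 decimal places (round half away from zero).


0.6577
0.6577

from the listed singular values, σ₁ = 11, σ_n = 88/2957
κ = σ_max/σ_min = 11/(88/2957) = 369.6250
perturbation bound = 369.6250·1/562 = 0.6577
solve Ax = b  →  x = [-0.1018 0.3491]
2-norm of b is 4.0000; of x, 0.3636
re-solving with b+δb shifts x by Δx of norm 0.2392
dividing the unrounded norms, ‖Δx‖/‖x‖ = 0.6577
realised/bound = 1 exactly: the bound is attained for this b and d


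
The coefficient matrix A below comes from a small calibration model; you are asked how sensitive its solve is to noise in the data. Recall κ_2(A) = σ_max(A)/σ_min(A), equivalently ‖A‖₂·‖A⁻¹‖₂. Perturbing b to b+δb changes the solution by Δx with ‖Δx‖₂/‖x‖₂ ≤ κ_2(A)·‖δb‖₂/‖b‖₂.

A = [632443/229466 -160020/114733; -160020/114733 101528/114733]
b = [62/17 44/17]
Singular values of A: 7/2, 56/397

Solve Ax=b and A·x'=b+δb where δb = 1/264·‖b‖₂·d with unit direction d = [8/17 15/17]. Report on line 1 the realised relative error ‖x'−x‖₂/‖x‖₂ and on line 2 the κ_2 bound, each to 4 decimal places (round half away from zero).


largest singular value 7/2, smallest 56/397
κ = σ_max/σ_min = (7/2)/(56/397) = 24.8125
κ_2(A)·‖δb‖/‖b‖ = 0.0940
solve Ax = b  →  x = [13.8487 24.7521]
2-norm of b is 4.4721; of x, 28.3629
re-solving with b+δb shifts x by Δx of norm 0.1201
relative error = 0.0042
realised/bound (from unrounded values) ≈ 0.0451

0.0042
0.0940


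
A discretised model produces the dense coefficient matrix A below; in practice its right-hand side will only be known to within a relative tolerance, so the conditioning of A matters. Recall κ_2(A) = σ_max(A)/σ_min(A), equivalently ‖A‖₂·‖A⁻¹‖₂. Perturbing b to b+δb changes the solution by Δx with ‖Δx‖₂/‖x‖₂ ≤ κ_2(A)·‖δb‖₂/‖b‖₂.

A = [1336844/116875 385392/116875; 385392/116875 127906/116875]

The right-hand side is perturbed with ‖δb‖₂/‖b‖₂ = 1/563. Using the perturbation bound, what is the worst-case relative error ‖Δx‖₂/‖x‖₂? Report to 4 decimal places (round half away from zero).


M = AᵀA = [15485430992/109278125 4516023456/109278125; 4516023456/109278125 1319095508/109278125]. tr(M)=134436212/874225, det(M)=59105344/21855625
char-poly roots: 3844/25 and 15376/874225
κ = σ_max/σ_min = (62/5)/(124/935) = 93.5000
κ_2(A)·‖δb‖/‖b‖ = 0.1661

0.1661


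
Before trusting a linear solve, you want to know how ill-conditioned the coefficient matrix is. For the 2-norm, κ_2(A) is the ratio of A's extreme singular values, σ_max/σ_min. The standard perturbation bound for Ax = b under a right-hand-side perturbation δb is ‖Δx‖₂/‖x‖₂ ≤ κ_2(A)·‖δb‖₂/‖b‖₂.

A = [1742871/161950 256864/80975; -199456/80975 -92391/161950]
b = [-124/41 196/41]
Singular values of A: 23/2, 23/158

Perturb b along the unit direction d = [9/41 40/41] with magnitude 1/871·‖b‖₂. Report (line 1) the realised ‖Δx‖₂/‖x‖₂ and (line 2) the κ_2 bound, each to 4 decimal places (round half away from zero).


σ_max = 23/2, σ_min = 23/158
κ_2(A) = (23/2) / (23/158) = 79.0000
perturbation bound = 79.0000·1/871 = 0.0907
solve Ax = b  →  x = [-8.0278 26.2817]
‖b‖ = 5.6569, ‖x‖ = 27.4805
δb = ε·‖b‖·d = [0.0014 0.0063]; solving A·Δx = δb gives ‖Δx‖ = 0.0446
dividing the unrounded norms, ‖Δx‖/‖x‖ = 0.0016
realised/bound (from unrounded values) ≈ 0.0179

0.0016
0.0907


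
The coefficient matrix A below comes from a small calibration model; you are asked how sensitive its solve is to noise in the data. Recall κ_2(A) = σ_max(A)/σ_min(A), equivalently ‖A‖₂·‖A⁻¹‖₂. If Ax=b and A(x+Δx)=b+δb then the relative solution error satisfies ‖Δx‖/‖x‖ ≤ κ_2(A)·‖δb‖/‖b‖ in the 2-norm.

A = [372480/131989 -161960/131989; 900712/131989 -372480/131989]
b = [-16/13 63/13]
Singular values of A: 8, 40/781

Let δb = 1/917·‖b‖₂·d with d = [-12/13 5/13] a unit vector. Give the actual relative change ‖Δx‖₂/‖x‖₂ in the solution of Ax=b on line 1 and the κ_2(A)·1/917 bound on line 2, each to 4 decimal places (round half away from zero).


0.0018
0.1703

from the listed singular values, σ₁ = 8, σ_n = 40/781
condition number: 8 ÷ (40/781) = 156.2000
perturbation bound = 156.2000·1/917 = 0.1703
solve Ax = b  →  x = [22.9904 53.8769]
‖b‖₂ = 5.0000 and ‖x‖₂ = 58.5771
Δx = A⁻¹·δb where δb = 1/917·5.0000·d; ‖Δx‖ = 0.1065
realised ‖Δx‖/‖x‖ = 0.0018
so the bound overstates the realised error by a factor of ≈ 93.7234 (computed from the unrounded values)


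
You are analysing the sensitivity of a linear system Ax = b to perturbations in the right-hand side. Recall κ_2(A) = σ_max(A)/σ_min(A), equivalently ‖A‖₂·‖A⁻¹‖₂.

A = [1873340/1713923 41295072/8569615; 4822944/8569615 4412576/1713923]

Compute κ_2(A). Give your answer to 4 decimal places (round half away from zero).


307.3750

AᵀA = [384068711824/254111769025 341319436416/50822353805; 341319436416/50822353805 7584960710656/254111769025]; tr = 948129616/30233405, det = 39337984/3779175625
eigenvalues of AᵀA: λ = (tr ± √(tr²−4·det))/2 = 784/25, 50176/151167025
κ = σ_max/σ_min = (28/5)/(224/12295) = 307.3750


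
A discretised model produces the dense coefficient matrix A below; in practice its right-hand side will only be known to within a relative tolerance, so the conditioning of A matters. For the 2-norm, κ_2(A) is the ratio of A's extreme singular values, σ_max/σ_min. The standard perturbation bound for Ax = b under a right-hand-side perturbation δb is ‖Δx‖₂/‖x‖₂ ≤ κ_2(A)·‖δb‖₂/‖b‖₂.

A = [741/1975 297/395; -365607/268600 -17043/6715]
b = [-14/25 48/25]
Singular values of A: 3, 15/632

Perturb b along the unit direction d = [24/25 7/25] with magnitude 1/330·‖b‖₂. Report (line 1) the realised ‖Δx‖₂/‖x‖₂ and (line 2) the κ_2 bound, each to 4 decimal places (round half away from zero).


0.3830
0.3830

largest singular value 3, smallest 15/632
κ_2(A) = 3 / (15/632) = 126.4000
bound on ‖Δx‖/‖x‖: κ·ε = 126.4000·1/330 = 0.3830
solve Ax = b  →  x = [-0.3137 -0.5882]
‖b‖₂ = 2.0000 and ‖x‖₂ = 0.6667
re-solving with b+δb shifts x by Δx of norm 0.2554
dividing the unrounded norms, ‖Δx‖/‖x‖ = 0.3830
realised/bound = 1 exactly: the bound is attained for this b and d


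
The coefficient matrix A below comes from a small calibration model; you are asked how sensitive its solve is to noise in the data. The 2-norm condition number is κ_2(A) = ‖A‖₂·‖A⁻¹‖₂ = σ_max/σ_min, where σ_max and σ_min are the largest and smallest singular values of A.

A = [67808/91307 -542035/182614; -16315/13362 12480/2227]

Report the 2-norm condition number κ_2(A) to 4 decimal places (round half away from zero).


M = AᵀA = [2121012361/1038515076 -260976560/28847641; -260976560/28847641 4640372425/115390564]. tr(M)=13053053/308898, det(M)=714025/2471184
solving λ² − 13053053/308898·λ + 714025/2471184 = 0 gives λ = 169/4, 4225/617796
κ = σ_max/σ_min = (13/2)/(65/786) = 78.6000

78.6000


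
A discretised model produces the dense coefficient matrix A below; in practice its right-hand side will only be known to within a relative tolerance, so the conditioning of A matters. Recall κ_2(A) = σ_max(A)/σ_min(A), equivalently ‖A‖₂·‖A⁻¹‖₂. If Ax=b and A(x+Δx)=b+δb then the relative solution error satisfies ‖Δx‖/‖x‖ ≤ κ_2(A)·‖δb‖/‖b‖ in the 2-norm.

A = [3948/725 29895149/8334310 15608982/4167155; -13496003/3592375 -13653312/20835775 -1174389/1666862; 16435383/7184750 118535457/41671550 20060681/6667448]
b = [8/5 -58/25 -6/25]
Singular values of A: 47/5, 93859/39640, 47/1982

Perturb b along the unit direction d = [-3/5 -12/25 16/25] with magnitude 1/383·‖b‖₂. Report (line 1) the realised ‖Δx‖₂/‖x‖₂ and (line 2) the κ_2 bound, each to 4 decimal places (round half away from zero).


from the listed singular values, σ₁ = 47/5, σ_n = 47/1982
κ = σ_max/σ_min = (47/5)/(47/1982) = 396.4000
worst-case relative error ≤ 396.4000 × 1/383 = 1.0350
solve Ax = b  →  x = [0.7366 -0.3206 -0.3367]
‖b‖ = 2.8284, ‖x‖ = 0.8711
δb = ε·‖b‖·d = [-0.0044 -0.0035 0.0047]; solving A·Δx = δb gives ‖Δx‖ = 0.3114
relative error = 0.3575
tightness: 0.3575 against a bound of 1.0350 (unrounded ratio ≈ 0.3454)

0.3575
1.0350


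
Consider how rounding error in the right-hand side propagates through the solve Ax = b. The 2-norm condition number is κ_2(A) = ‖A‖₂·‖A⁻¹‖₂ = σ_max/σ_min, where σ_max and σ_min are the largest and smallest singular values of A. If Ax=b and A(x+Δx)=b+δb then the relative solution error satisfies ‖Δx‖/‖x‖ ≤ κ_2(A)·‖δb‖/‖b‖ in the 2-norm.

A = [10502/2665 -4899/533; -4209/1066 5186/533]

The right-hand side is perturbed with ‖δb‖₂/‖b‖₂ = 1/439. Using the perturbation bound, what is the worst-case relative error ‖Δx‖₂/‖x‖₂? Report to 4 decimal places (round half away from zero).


0.2335

AᵀA = [884060041/28408900 -106018983/1420445; -106018983/1420445 50894797/284089]; tr = 35346389/168100, det = 707281/168100
solving λ² − 35346389/168100·λ + 707281/168100 = 0 gives λ = 841/4, 841/42025
σ_max=√(841/4)=(29/2), σ_min=√(841/42025)=(29/205) → κ = 102.5000
worst-case relative error ≤ 102.5000 × 1/439 = 0.2335


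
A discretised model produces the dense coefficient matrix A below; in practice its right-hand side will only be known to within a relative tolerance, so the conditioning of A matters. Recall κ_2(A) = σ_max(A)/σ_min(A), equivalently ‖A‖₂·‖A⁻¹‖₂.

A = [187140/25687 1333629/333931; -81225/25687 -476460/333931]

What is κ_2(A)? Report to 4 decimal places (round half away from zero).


36.2640

AᵀA = [2448169425/38813057 1304415360/38813057; 1304415360/38813057 698078817/38813057]; tr = 185073426/2283121, det = 11390625/2283121
char-poly roots: 81 and 140625/2283121
σ_max=√81=9, σ_min=√(140625/2283121)=(375/1511) → κ = 36.2640


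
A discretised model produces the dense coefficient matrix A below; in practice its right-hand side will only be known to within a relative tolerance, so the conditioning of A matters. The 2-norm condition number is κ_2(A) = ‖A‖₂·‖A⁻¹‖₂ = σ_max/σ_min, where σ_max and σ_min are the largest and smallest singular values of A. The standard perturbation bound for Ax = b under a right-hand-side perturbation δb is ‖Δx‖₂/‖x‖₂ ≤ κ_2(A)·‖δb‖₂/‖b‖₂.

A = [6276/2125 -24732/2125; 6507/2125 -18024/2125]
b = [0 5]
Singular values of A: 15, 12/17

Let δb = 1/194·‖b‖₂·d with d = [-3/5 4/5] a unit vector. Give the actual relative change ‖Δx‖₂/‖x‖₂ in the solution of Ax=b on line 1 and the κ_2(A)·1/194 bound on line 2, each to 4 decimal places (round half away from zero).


0.0064
0.1095

from the listed singular values, σ₁ = 15, σ_n = 12/17
κ_2(A) = 15 / (12/17) = 21.2500
κ_2(A)·‖δb‖/‖b‖ = 0.1095
solve Ax = b  →  x = [5.4960 1.3947]
‖b‖ = 5.0000, ‖x‖ = 5.6702
Δx = A⁻¹·δb where δb = 1/194·5.0000·d; ‖Δx‖ = 0.0365
dividing the unrounded norms, ‖Δx‖/‖x‖ = 0.0064
so the bound overstates the realised error by a factor of ≈ 17.0106 (computed from the unrounded values)


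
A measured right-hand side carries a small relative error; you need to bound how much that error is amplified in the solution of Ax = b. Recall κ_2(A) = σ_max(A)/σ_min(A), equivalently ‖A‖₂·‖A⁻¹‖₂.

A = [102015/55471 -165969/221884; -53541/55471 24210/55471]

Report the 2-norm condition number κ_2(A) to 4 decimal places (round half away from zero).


AᵀA = [3533058/819013 -5886675/3276052; -5886675/3276052 9827973/13104208]; tr = 5104377/1008016, det = 6561/1008016
λ_max, λ_min = (5104377/1008016 ± √26028210186225/1016096256256)/2 = 81/16, 81/63001
κ = σ_max/σ_min = (9/4)/(9/251) = 62.7500

62.7500


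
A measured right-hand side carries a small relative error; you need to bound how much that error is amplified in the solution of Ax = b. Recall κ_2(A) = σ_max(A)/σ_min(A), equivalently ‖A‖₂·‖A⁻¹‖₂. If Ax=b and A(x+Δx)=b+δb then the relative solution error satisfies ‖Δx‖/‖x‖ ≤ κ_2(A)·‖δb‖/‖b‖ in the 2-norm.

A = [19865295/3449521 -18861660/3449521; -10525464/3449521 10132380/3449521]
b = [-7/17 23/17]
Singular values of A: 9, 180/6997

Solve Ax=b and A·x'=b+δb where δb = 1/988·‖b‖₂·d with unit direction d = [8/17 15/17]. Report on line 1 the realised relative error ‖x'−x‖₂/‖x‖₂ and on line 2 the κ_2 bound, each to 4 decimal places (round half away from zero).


0.0014
0.3541

largest singular value 9, smallest 180/6997
κ = σ_max/σ_min = 9/(180/6997) = 349.8500
perturbation bound = 349.8500·1/988 = 0.3541
solve Ax = b  →  x = [26.7280 28.2255]
2-norm of b is 1.4142; of x, 38.8724
with δb = [0.0007 0.0013], A·Δx = δb → ‖Δx‖ = 0.0556
realised ‖Δx‖/‖x‖ = 0.0014
realised/bound (from unrounded values) ≈ 0.0040


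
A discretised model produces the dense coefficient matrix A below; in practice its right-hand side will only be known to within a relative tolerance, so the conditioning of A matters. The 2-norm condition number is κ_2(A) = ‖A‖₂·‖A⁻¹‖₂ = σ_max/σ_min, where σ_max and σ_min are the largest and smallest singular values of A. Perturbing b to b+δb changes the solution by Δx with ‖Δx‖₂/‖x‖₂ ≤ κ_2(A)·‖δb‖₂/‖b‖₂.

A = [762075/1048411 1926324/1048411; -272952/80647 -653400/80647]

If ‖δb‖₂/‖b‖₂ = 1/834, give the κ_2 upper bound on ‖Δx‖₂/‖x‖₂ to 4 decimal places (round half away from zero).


AᵀA = [7835651721/653876041 18803461500/653876041; 18803461500/653876041 45129183696/653876041]; tr = 313401393/3869089, det = 419904/3869089
eigenvalues of AᵀA: λ = (tr ± √(tr²−4·det))/2 = 81, 5184/3869089
κ_2(A) = √(λ_max/λ_min) = √(81 / (5184/3869089)) = 245.8750
perturbation bound = 245.8750·1/834 = 0.2948

0.2948


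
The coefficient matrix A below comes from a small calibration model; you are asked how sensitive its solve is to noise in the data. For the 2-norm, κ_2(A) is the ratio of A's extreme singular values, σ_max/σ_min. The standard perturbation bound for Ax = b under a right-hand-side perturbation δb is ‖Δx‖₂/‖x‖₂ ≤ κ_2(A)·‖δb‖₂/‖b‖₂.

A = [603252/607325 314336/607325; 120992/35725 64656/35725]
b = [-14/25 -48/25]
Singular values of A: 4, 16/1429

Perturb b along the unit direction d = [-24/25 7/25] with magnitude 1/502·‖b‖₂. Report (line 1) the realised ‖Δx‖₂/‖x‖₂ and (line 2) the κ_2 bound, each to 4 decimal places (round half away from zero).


from the listed singular values, σ₁ = 4, σ_n = 16/1429
κ_2(A) = 4 / (16/1429) = 357.2500
perturbation bound = 357.2500·1/502 = 0.7117
solve Ax = b  →  x = [-0.4412 -0.2353]
2-norm of b is 2.0000; of x, 0.5000
Δx = A⁻¹·δb where δb = 1/502·2.0000·d; ‖Δx‖ = 0.3558
relative error = 0.7117
realised/bound = 1 exactly: the bound is attained for this b and d

0.7117
0.7117


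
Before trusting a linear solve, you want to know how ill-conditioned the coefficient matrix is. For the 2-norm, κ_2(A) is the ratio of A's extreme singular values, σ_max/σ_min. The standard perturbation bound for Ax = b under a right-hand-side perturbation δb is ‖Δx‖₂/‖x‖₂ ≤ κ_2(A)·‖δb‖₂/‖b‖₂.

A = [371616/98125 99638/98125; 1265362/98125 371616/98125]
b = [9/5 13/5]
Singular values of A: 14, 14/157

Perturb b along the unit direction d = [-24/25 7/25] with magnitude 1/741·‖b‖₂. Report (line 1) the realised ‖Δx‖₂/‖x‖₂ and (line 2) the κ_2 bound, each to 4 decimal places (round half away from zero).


from the listed singular values, σ₁ = 14, σ_n = 14/157
condition number: 14 ÷ (14/157) = 157.0000
κ_2(A)·‖δb‖/‖b‖ = 0.2119
solve Ax = b  →  x = [3.3457 -10.7057]
‖b‖ = 3.1623, ‖x‖ = 11.2163
re-solving with b+δb shifts x by Δx of norm 0.0479
relative error = 0.0043
tightness: 0.0043 against a bound of 0.2119 (unrounded ratio ≈ 0.0201)

0.0043
0.2119


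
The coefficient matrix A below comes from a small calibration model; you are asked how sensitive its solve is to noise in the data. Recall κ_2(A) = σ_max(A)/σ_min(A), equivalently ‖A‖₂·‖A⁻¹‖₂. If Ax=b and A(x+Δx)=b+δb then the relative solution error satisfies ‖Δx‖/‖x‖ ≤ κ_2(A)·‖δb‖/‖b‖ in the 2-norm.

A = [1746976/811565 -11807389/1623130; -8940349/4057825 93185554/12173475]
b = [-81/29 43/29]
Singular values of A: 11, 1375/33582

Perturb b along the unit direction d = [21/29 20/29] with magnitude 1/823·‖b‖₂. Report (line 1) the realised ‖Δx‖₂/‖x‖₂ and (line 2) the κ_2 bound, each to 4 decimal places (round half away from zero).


0.0038
0.3264

from the listed singular values, σ₁ = 11, σ_n = 1375/33582
κ = σ_max/σ_min = 11/(1375/33582) = 268.6560
worst-case relative error ≤ 268.6560 × 1/823 = 0.3264
solve Ax = b  →  x = [-23.5227 -6.5767]
‖b‖ = 3.1623, ‖x‖ = 24.4248
with δb = [0.0028 0.0026], A·Δx = δb → ‖Δx‖ = 0.0938
relative error = 0.0038
tightness: 0.0038 against a bound of 0.3264 (unrounded ratio ≈ 0.0118)


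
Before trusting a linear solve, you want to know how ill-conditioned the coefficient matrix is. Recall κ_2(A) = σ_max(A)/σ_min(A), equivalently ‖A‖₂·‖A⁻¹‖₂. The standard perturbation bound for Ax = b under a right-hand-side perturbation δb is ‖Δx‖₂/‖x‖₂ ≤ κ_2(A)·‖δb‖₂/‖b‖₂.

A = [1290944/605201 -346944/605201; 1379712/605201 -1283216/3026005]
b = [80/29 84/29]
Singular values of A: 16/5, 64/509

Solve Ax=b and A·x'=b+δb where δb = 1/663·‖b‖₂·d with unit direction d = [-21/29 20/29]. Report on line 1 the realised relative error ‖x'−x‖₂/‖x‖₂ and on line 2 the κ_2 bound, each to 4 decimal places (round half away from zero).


σ_max = 16/5, σ_min = 64/509
condition number: (16/5) ÷ (64/509) = 25.4500
perturbation bound = 25.4500·1/663 = 0.0384
solve Ax = b  →  x = [1.2195 -0.2744]
2-norm of b is 4.0000; of x, 1.2500
with δb = [-0.0044 0.0042], A·Δx = δb → ‖Δx‖ = 0.0480
realised ‖Δx‖/‖x‖ = 0.0384
so the bound is sharp here: realised error equals the bound

0.0384
0.0384


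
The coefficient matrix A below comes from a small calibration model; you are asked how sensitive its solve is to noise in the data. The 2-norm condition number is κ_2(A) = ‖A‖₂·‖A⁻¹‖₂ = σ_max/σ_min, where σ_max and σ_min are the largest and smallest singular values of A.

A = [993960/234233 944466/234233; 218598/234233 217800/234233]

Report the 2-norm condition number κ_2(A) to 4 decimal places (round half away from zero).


M = AᵀA = [616146084/32638369 586776960/32638369; 586776960/32638369 558865476/32638369]. tr(M)=1397160/38809, det(M)=1296/38809
solving λ² − 1397160/38809·λ + 1296/38809 = 0 gives λ = 36, 36/38809
κ_2(A) = √(λ_max/λ_min) = √(36 / (36/38809)) = 197.0000

197.0000


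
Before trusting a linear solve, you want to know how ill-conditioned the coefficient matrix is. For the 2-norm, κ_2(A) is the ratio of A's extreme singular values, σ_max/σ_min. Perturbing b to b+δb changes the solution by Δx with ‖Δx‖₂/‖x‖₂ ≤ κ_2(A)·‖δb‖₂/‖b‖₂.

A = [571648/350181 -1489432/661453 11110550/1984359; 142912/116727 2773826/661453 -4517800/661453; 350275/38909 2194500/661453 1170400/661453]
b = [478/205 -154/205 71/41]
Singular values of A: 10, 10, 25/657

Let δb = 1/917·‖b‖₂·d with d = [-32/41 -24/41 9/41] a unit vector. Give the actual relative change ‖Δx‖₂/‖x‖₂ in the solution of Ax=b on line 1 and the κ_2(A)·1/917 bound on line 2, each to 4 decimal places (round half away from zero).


from the listed singular values, σ₁ = 10, σ_n = 25/657
κ_2(A) = 10 / (25/657) = 262.8000
perturbation bound = 262.8000·1/917 = 0.2866
solve Ax = b  →  x = [10.2923 -21.4308 -11.2031]
‖b‖ = 3.0000, ‖x‖ = 26.2815
Δx = A⁻¹·δb where δb = 1/917·3.0000·d; ‖Δx‖ = 0.0860
dividing the unrounded norms, ‖Δx‖/‖x‖ = 0.0033
realised/bound (from unrounded values) ≈ 0.0114

0.0033
0.2866
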